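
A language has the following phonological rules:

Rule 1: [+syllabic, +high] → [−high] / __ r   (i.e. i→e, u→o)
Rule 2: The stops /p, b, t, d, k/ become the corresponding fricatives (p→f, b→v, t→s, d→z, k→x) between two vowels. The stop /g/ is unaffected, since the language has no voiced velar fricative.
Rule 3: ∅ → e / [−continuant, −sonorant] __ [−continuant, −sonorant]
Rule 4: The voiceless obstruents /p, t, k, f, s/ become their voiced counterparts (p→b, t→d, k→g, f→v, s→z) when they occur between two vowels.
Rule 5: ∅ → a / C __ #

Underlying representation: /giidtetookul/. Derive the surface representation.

Rule 1 (pre-rhotic lowering): no segment meets the environment; /giidtetookul/ is unchanged.
Rule 2 (intervocalic spirantization): /t/ is a stop between vowels /e/ and /o/, so it spirantizes to the fricative [s]. /k/ is a stop between vowels /o/ and /u/, so it spirantizes to the fricative [x]. /giidtetookul/ → giidtesooxul.
Rule 3 (stop-cluster e-epenthesis): /d/ and /t/ form a stop–stop cluster, so [e] is inserted between them. /giidtesooxul/ → giidetesooxul.
Rule 4 (intervocalic voicing): /t/ is a voiceless obstruent between vowels /e/ and /e/, so it voices to [d]. /s/ is a voiceless obstruent between vowels /e/ and /o/, so it voices to [z]. /giidetesooxul/ → giidedezooxul.
Rule 5 (final a-epenthesis): the form ends in the consonant /l/, so [a] is inserted word-finally. /giidedezooxul/ → giidedezooxula.

giidedezooxula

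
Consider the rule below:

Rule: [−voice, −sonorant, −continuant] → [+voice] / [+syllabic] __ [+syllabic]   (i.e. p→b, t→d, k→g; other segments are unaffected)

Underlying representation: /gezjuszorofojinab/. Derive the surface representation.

No segment of /gezjuszorofojinab/ meets the structural description of the rule, so the form surfaces unchanged.

gezjuszorofojinab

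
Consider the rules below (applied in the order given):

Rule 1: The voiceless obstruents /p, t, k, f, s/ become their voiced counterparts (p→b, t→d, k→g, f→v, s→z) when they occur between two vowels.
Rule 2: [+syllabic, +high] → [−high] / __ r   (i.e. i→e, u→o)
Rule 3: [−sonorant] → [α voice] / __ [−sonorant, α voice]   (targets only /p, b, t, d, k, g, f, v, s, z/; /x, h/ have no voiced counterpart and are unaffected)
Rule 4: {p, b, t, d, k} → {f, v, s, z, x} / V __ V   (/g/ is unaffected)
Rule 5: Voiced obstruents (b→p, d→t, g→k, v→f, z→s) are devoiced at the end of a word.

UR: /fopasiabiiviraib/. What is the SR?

Rule 1 (intervocalic voicing): /p/ is a voiceless obstruent between vowels /o/ and /a/, so it voices to [b]. /s/ is a voiceless obstruent between vowels /a/ and /i/, so it voices to [z]. /fopasiabiiviraib/ → fobaziabiiviraib.
Rule 2 (pre-rhotic lowering): /i/ is a high vowel immediately before /r/, so it lowers to [e]. /fobaziabiiviraib/ → fobaziabiiveraib.
Rule 3 (regressive voicing assimilation): no segment meets the environment; /fobaziabiiveraib/ is unchanged.
Rule 4 (intervocalic spirantization): /b/ is a stop between vowels /o/ and /a/, so it spirantizes to the fricative [v]. /b/ is a stop between vowels /a/ and /i/, so it spirantizes to the fricative [v]. /fobaziabiiveraib/ → fovaziaviiveraib.
Rule 5 (final devoicing): /b/ is a voiced obstruent in word-final position, so it devoices to [p]. /fovaziaviiveraib/ → fovaziaviiveraip.

fovaziaviiveraip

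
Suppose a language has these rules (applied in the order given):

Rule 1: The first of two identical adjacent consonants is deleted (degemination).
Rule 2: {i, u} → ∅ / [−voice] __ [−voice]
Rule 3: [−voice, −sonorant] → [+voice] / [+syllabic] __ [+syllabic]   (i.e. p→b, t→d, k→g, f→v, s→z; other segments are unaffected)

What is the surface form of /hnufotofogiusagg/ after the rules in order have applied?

hnuvodovogiuzag

Rule 1 (degemination): /gg/ is a geminate; the first /g/ deletes. /hnufotofogiusagg/ → hnufotofogiusag.
Rule 2 (high vowel syncope): no segment meets the environment; /hnufotofogiusag/ is unchanged.
Rule 3 (intervocalic voicing): /f/ is a voiceless obstruent between vowels /u/ and /o/, so it voices to [v]. /t/ is a voiceless obstruent between vowels /o/ and /o/, so it voices to [d]. /f/ is a voiceless obstruent between vowels /o/ and /o/, so it voices to [v]. /s/ is a voiceless obstruent between vowels /u/ and /a/, so it voices to [z]. /hnufotofogiusag/ → hnuvodovogiuzag.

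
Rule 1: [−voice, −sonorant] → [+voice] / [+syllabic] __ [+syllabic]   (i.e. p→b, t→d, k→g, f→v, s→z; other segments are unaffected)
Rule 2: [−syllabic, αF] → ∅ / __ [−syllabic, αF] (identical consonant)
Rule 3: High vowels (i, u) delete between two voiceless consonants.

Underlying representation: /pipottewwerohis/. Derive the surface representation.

pibotewerohs

Rule 1 (intervocalic voicing): /p/ is a voiceless obstruent between vowels /i/ and /o/, so it voices to [b]. /pipottewwerohis/ → pibottewwerohis.
Rule 2 (degemination): /tt/ is a geminate; the first /t/ deletes. /ww/ is a geminate; the first /w/ deletes. /pibottewwerohis/ → pibotewerohis.
Rule 3 (high vowel syncope): /i/ is a high vowel flanked by voiceless consonants /h/ and /s/, so it deletes. /pibotewerohis/ → pibotewerohs.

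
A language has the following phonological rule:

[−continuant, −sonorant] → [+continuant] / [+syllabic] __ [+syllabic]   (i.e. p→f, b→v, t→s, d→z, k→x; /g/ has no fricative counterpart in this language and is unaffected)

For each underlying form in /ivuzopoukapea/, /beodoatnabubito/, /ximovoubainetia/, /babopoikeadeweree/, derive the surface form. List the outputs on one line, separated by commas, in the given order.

ivuzofouxafea, beozoatnavuviso, ximovouvainesia, bavofoixeazeweree

/ivuzopoukapea/: /p/ is a stop between vowels /o/ and /o/, so it spirantizes to the fricative [f]. /k/ is a stop between vowels /u/ and /a/, so it spirantizes to the fricative [x]. /p/ is a stop between vowels /a/ and /e/, so it spirantizes to the fricative [f]. → [ivuzofouxafea].
/beodoatnabubito/: /d/ is a stop between vowels /o/ and /o/, so it spirantizes to the fricative [z]. /b/ is a stop between vowels /a/ and /u/, so it spirantizes to the fricative [v]. /b/ is a stop between vowels /u/ and /i/, so it spirantizes to the fricative [v]. /t/ is a stop between vowels /i/ and /o/, so it spirantizes to the fricative [s]. → [beozoatnavuviso].
/ximovoubainetia/: /b/ is a stop between vowels /u/ and /a/, so it spirantizes to the fricative [v]. /t/ is a stop between vowels /e/ and /i/, so it spirantizes to the fricative [s]. → [ximovouvainesia].
/babopoikeadeweree/: /b/ is a stop between vowels /a/ and /o/, so it spirantizes to the fricative [v]. /p/ is a stop between vowels /o/ and /o/, so it spirantizes to the fricative [f]. /k/ is a stop between vowels /i/ and /e/, so it spirantizes to the fricative [x]. /d/ is a stop between vowels /a/ and /e/, so it spirantizes to the fricative [z]. → [bavofoixeazeweree].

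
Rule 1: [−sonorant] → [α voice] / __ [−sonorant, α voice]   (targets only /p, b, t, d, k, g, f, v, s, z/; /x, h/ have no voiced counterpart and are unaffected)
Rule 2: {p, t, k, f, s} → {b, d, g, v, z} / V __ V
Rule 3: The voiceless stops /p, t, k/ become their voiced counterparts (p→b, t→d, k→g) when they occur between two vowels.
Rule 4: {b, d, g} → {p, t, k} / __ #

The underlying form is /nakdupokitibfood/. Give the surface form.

Rule 1 (regressive voicing assimilation): /k/ precedes the voiced obstruent /d/, so it voices to [g] by assimilation. /b/ precedes the voiceless obstruent /f/, so it devoices to [p] by assimilation. /nakdupokitibfood/ → nagdupokitipfood.
Rule 2 (intervocalic voicing): /p/ is a voiceless obstruent between vowels /u/ and /o/, so it voices to [b]. /k/ is a voiceless obstruent between vowels /o/ and /i/, so it voices to [g]. /t/ is a voiceless obstruent between vowels /i/ and /i/, so it voices to [d]. /nagdupokitipfood/ → nagdubogidipfood.
Rule 3 (intervocalic voicing): no segment meets the environment; /nagdubogidipfood/ is unchanged.
Rule 4 (final devoicing): /d/ is a voiced stop in word-final position, so it devoices to [t]. /nagdubogidipfood/ → nagdubogidipfoot.

nagdubogidipfoot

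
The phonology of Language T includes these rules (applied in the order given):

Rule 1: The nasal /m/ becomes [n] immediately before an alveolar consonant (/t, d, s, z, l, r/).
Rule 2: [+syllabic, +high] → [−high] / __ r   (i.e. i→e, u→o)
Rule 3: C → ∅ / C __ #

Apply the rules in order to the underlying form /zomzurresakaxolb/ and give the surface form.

Rule 1 (nasal place assimilation): /m/ precedes the alveolar consonant /z/, so it assimilates in place to [n]. /zomzurresakaxolb/ → zonzurresakaxolb.
Rule 2 (pre-rhotic lowering): /u/ is a high vowel immediately before /r/, so it lowers to [o]. /zonzurresakaxolb/ → zonzorresakaxolb.
Rule 3 (final cluster simplification): /b/ is the second consonant of a word-final cluster /lb/, so it deletes. /zonzorresakaxolb/ → zonzorresakaxol.

zonzorresakaxol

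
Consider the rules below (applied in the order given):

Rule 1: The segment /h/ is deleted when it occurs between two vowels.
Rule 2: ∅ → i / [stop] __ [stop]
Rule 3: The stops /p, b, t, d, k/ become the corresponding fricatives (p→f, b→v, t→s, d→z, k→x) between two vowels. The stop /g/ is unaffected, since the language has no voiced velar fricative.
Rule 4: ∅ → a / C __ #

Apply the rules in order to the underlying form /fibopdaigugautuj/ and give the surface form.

Rule 1 (intervocalic h-deletion): no segment meets the environment; /fibopdaigugautuj/ is unchanged.
Rule 2 (stop-cluster i-epenthesis): /p/ and /d/ form a stop–stop cluster, so [i] is inserted between them. /fibopdaigugautuj/ → fibopidaigugautuj.
Rule 3 (intervocalic spirantization): /b/ is a stop between vowels /i/ and /o/, so it spirantizes to the fricative [v]. /p/ is a stop between vowels /o/ and /i/, so it spirantizes to the fricative [f]. /d/ is a stop between vowels /i/ and /a/, so it spirantizes to the fricative [z]. /t/ is a stop between vowels /u/ and /u/, so it spirantizes to the fricative [s]. /fibopidaigugautuj/ → fivofizaigugausuj.
Rule 4 (final a-epenthesis): the form ends in the consonant /j/, so [a] is inserted word-finally. /fivofizaigugausuj/ → fivofizaigugausuja.

fivofizaigugausuja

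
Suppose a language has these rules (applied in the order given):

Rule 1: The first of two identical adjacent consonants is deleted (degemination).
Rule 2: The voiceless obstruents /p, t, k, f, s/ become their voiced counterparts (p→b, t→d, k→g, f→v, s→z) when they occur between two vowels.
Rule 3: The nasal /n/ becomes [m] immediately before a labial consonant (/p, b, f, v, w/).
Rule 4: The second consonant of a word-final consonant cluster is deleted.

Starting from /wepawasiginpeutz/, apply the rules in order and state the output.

webawazigimpeut

Rule 1 (degemination): no segment meets the environment; /wepawasiginpeutz/ is unchanged.
Rule 2 (intervocalic voicing): /p/ is a voiceless obstruent between vowels /e/ and /a/, so it voices to [b]. /s/ is a voiceless obstruent between vowels /a/ and /i/, so it voices to [z]. /wepawasiginpeutz/ → webawaziginpeutz.
Rule 3 (nasal place assimilation): /n/ precedes the labial consonant /p/, so it assimilates in place to [m]. /webawaziginpeutz/ → webawazigimpeutz.
Rule 4 (final cluster simplification): /z/ is the second consonant of a word-final cluster /tz/, so it deletes. /webawazigimpeutz/ → webawazigimpeut.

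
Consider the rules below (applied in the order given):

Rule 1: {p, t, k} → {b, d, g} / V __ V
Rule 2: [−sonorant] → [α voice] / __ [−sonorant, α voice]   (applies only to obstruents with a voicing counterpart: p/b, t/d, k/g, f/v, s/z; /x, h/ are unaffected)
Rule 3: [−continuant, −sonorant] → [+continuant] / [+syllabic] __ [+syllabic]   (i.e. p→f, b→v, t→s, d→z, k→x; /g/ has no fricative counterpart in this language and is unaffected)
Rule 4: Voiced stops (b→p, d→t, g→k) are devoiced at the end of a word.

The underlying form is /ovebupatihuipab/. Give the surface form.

ovevuvazihuivap

Rule 1 (intervocalic voicing): /p/ is a voiceless stop between vowels /u/ and /a/, so it voices to [b]. /t/ is a voiceless stop between vowels /a/ and /i/, so it voices to [d]. /p/ is a voiceless stop between vowels /i/ and /a/, so it voices to [b]. /ovebupatihuipab/ → ovebubadihuibab.
Rule 2 (regressive voicing assimilation): no segment meets the environment; /ovebubadihuibab/ is unchanged.
Rule 3 (intervocalic spirantization): /b/ is a stop between vowels /e/ and /u/, so it spirantizes to the fricative [v]. /b/ is a stop between vowels /u/ and /a/, so it spirantizes to the fricative [v]. /d/ is a stop between vowels /a/ and /i/, so it spirantizes to the fricative [z]. /b/ is a stop between vowels /i/ and /a/, so it spirantizes to the fricative [v]. /ovebubadihuibab/ → ovevuvazihuivab.
Rule 4 (final devoicing): /b/ is a voiced stop in word-final position, so it devoices to [p]. /ovevuvazihuivab/ → ovevuvazihuivap.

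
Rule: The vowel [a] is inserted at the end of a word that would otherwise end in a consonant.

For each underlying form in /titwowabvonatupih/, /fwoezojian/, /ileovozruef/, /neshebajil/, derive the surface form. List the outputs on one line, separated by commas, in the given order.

/titwowabvonatupih/: the form ends in the consonant /h/, so [a] is inserted word-finally. → [titwowabvonatupiha].
/fwoezojian/: the form ends in the consonant /n/, so [a] is inserted word-finally. → [fwoezojiana].
/ileovozruef/: the form ends in the consonant /f/, so [a] is inserted word-finally. → [ileovozruefa].
/neshebajil/: the form ends in the consonant /l/, so [a] is inserted word-finally. → [neshebajila].

titwowabvonatupiha, fwoezojiana, ileovozruefa, neshebajila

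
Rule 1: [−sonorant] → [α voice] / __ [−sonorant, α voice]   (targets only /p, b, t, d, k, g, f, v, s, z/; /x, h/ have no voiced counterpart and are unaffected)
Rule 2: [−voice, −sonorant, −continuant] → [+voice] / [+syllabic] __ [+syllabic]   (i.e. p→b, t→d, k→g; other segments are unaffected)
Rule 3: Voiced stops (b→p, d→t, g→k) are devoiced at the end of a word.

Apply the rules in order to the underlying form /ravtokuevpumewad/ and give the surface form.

raftoguefpumewat

Rule 1 (regressive voicing assimilation): /v/ precedes the voiceless obstruent /t/, so it devoices to [f] by assimilation. /v/ precedes the voiceless obstruent /p/, so it devoices to [f] by assimilation. /ravtokuevpumewad/ → raftokuefpumewad.
Rule 2 (intervocalic voicing): /k/ is a voiceless stop between vowels /o/ and /u/, so it voices to [g]. /raftokuefpumewad/ → raftoguefpumewad.
Rule 3 (final devoicing): /d/ is a voiced stop in word-final position, so it devoices to [t]. /raftoguefpumewad/ → raftoguefpumewat.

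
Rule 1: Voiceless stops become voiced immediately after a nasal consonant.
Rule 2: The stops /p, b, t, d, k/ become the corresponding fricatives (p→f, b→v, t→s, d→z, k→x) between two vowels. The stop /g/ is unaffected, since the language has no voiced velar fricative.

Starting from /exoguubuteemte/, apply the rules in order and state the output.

Rule 1 (post-nasal voicing): /t/ is a voiceless stop immediately after the nasal /m/, so it voices to [d]. /exoguubuteemte/ → exoguubuteemde.
Rule 2 (intervocalic spirantization): /b/ is a stop between vowels /u/ and /u/, so it spirantizes to the fricative [v]. /t/ is a stop between vowels /u/ and /e/, so it spirantizes to the fricative [s]. /exoguubuteemde/ → exoguuvuseemde.

exoguuvuseemde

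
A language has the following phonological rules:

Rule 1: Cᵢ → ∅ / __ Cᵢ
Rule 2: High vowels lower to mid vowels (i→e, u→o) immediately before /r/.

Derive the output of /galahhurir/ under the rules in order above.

galahorer

Rule 1 (degemination): /hh/ is a geminate; the first /h/ deletes. /galahhurir/ → galahurir.
Rule 2 (pre-rhotic lowering): /u/ is a high vowel immediately before /r/, so it lowers to [o]. /i/ is a high vowel immediately before /r/, so it lowers to [e]. /galahurir/ → galahorer.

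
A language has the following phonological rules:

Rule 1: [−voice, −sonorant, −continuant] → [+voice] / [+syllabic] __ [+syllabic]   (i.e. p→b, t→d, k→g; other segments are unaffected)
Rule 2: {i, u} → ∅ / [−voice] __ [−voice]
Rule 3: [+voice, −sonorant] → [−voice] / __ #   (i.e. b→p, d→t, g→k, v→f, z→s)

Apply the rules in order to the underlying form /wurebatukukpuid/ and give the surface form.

Rule 1 (intervocalic voicing): /t/ is a voiceless stop between vowels /a/ and /u/, so it voices to [d]. /k/ is a voiceless stop between vowels /u/ and /u/, so it voices to [g]. /wurebatukukpuid/ → wurebadugukpuid.
Rule 2 (high vowel syncope): no segment meets the environment; /wurebadugukpuid/ is unchanged.
Rule 3 (final devoicing): /d/ is a voiced obstruent in word-final position, so it devoices to [t]. /wurebadugukpuid/ → wurebadugukpuit.

wurebadugukpuit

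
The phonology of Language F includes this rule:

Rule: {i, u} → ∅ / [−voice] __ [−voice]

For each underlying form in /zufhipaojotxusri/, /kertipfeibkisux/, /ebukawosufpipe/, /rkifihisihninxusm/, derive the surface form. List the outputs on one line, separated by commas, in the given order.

/zufhipaojotxusri/: /i/ is a high vowel flanked by voiceless consonants /h/ and /p/, so it deletes. /u/ is a high vowel flanked by voiceless consonants /x/ and /s/, so it deletes. → [zufhpaojotxsri].
/kertipfeibkisux/: /i/ is a high vowel flanked by voiceless consonants /t/ and /p/, so it deletes. /i/ is a high vowel flanked by voiceless consonants /k/ and /s/, so it deletes. /u/ is a high vowel flanked by voiceless consonants /s/ and /x/, so it deletes. → [kertpfeibksx].
/ebukawosufpipe/: /u/ is a high vowel flanked by voiceless consonants /s/ and /f/, so it deletes. /i/ is a high vowel flanked by voiceless consonants /p/ and /p/, so it deletes. → [ebukawosfppe].
/rkifihisihninxusm/: /i/ is a high vowel flanked by voiceless consonants /k/ and /f/, so it deletes. /i/ is a high vowel flanked by voiceless consonants /f/ and /h/, so it deletes. /i/ is a high vowel flanked by voiceless consonants /h/ and /s/, so it deletes. /i/ is a high vowel flanked by voiceless consonants /s/ and /h/, so it deletes. /u/ is a high vowel flanked by voiceless consonants /x/ and /s/, so it deletes. → [rkfhshninxsm].

zufhpaojotxsri, kertpfeibksx, ebukawosfppe, rkfhshninxsm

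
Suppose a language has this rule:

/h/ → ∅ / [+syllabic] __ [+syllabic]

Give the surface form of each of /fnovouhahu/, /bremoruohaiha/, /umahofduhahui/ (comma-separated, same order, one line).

/fnovouhahu/: /h/ occurs between vowels /u/ and /a/, so it deletes. /h/ occurs between vowels /a/ and /u/, so it deletes. → [fnovouau].
/bremoruohaiha/: /h/ occurs between vowels /o/ and /a/, so it deletes. /h/ occurs between vowels /i/ and /a/, so it deletes. → [bremoruoaia].
/umahofduhahui/: /h/ occurs between vowels /a/ and /o/, so it deletes. /h/ occurs between vowels /u/ and /a/, so it deletes. /h/ occurs between vowels /a/ and /u/, so it deletes. → [umaofduaui].

fnovouau, bremoruoaia, umaofduaui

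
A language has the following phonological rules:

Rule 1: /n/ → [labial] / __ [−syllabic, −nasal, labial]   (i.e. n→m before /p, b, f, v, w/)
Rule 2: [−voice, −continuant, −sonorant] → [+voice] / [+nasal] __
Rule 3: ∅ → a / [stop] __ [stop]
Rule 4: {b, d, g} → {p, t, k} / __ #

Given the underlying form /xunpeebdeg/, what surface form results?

xumbeebadek

Rule 1 (nasal place assimilation): /n/ precedes the labial consonant /p/, so it assimilates in place to [m]. /xunpeebdeg/ → xumpeebdeg.
Rule 2 (post-nasal voicing): /p/ is a voiceless stop immediately after the nasal /m/, so it voices to [b]. /xumpeebdeg/ → xumbeebdeg.
Rule 3 (stop-cluster a-epenthesis): /b/ and /d/ form a stop–stop cluster, so [a] is inserted between them. /xumbeebdeg/ → xumbeebadeg.
Rule 4 (final devoicing): /g/ is a voiced stop in word-final position, so it devoices to [k]. /xumbeebadeg/ → xumbeebadek.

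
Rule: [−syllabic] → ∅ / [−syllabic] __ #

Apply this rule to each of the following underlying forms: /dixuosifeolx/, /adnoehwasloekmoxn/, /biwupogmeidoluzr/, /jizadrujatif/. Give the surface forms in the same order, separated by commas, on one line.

/dixuosifeolx/: /x/ is the second consonant of a word-final cluster /lx/, so it deletes. → [dixuosifeol].
/adnoehwasloekmoxn/: /n/ is the second consonant of a word-final cluster /xn/, so it deletes. → [adnoehwasloekmox].
/biwupogmeidoluzr/: /r/ is the second consonant of a word-final cluster /zr/, so it deletes. → [biwupogmeidoluz].
/jizadrujatif/: the rule's environment is not met; surfaces unchanged as [jizadrujatif].

dixuosifeol, adnoehwasloekmox, biwupogmeidoluz, jizadrujatif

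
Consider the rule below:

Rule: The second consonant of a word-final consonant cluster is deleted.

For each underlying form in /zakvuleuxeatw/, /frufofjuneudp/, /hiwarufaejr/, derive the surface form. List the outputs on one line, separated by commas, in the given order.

zakvuleuxeat, frufofjuneud, hiwarufaej

/zakvuleuxeatw/: /w/ is the second consonant of a word-final cluster /tw/, so it deletes. → [zakvuleuxeat].
/frufofjuneudp/: /p/ is the second consonant of a word-final cluster /dp/, so it deletes. → [frufofjuneud].
/hiwarufaejr/: /r/ is the second consonant of a word-final cluster /jr/, so it deletes. → [hiwarufaej].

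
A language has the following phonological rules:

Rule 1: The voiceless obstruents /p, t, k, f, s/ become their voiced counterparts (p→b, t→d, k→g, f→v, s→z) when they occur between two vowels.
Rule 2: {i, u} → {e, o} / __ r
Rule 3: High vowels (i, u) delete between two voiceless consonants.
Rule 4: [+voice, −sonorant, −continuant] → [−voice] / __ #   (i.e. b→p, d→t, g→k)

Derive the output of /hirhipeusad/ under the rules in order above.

Rule 1 (intervocalic voicing): /p/ is a voiceless obstruent between vowels /i/ and /e/, so it voices to [b]. /s/ is a voiceless obstruent between vowels /u/ and /a/, so it voices to [z]. /hirhipeusad/ → hirhibeuzad.
Rule 2 (pre-rhotic lowering): /i/ is a high vowel immediately before /r/, so it lowers to [e]. /hirhibeuzad/ → herhibeuzad.
Rule 3 (high vowel syncope): no segment meets the environment; /herhibeuzad/ is unchanged.
Rule 4 (final devoicing): /d/ is a voiced stop in word-final position, so it devoices to [t]. /herhibeuzad/ → herhibeuzat.

herhibeuzat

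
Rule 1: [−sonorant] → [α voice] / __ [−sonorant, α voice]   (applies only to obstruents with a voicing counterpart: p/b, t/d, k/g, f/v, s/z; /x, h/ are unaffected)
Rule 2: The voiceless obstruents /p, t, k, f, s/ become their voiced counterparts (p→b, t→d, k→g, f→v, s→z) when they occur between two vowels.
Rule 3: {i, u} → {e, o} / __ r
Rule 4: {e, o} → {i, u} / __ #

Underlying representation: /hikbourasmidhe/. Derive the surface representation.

Rule 1 (regressive voicing assimilation): /k/ precedes the voiced obstruent /b/, so it voices to [g] by assimilation. /d/ precedes the voiceless obstruent /h/, so it devoices to [t] by assimilation. /hikbourasmidhe/ → higbourasmithe.
Rule 2 (intervocalic voicing): no segment meets the environment; /higbourasmithe/ is unchanged.
Rule 3 (pre-rhotic lowering): /u/ is a high vowel immediately before /r/, so it lowers to [o]. /higbourasmithe/ → higboorasmithe.
Rule 4 (final vowel raising): /e/ is a mid vowel in word-final position, so it raises to [i]. /higboorasmithe/ → higboorasmithi.

higboorasmithi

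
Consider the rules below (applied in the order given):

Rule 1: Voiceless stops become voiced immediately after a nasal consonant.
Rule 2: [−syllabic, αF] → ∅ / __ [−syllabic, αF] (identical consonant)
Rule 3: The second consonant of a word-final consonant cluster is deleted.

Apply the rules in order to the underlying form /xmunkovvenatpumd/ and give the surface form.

xmungovenatpum

Rule 1 (post-nasal voicing): /k/ is a voiceless stop immediately after the nasal /n/, so it voices to [g]. /xmunkovvenatpumd/ → xmungovvenatpumd.
Rule 2 (degemination): /vv/ is a geminate; the first /v/ deletes. /xmungovvenatpumd/ → xmungovenatpumd.
Rule 3 (final cluster simplification): /d/ is the second consonant of a word-final cluster /md/, so it deletes. /xmungovenatpumd/ → xmungovenatpum.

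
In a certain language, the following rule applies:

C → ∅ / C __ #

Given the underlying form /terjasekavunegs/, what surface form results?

terjasekavuneg

/s/ is the second consonant of a word-final cluster /gs/, so it deletes.
Surface form: [terjasekavuneg].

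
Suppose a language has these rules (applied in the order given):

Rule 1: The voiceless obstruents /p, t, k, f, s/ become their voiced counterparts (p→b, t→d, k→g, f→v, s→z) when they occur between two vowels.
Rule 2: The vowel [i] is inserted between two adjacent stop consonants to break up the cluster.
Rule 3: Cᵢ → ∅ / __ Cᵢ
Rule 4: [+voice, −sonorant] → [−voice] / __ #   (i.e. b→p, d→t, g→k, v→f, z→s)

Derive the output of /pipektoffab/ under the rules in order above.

pibekitofap

Rule 1 (intervocalic voicing): /p/ is a voiceless obstruent between vowels /i/ and /e/, so it voices to [b]. /pipektoffab/ → pibektoffab.
Rule 2 (stop-cluster i-epenthesis): /k/ and /t/ form a stop–stop cluster, so [i] is inserted between them. /pibektoffab/ → pibekitoffab.
Rule 3 (degemination): /ff/ is a geminate; the first /f/ deletes. /pibekitoffab/ → pibekitofab.
Rule 4 (final devoicing): /b/ is a voiced obstruent in word-final position, so it devoices to [p]. /pibekitofab/ → pibekitofap.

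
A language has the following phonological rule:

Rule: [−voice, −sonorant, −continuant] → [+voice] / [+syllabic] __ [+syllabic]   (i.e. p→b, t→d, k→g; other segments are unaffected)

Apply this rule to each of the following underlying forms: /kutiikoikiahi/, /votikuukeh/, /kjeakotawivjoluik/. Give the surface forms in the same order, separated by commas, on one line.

/kutiikoikiahi/: /t/ is a voiceless stop between vowels /u/ and /i/, so it voices to [d]. /k/ is a voiceless stop between vowels /i/ and /o/, so it voices to [g]. /k/ is a voiceless stop between vowels /i/ and /i/, so it voices to [g]. → [kudiigoigiahi].
/votikuukeh/: /t/ is a voiceless stop between vowels /o/ and /i/, so it voices to [d]. /k/ is a voiceless stop between vowels /i/ and /u/, so it voices to [g]. /k/ is a voiceless stop between vowels /u/ and /e/, so it voices to [g]. → [vodiguugeh].
/kjeakotawivjoluik/: /k/ is a voiceless stop between vowels /a/ and /o/, so it voices to [g]. /t/ is a voiceless stop between vowels /o/ and /a/, so it voices to [d]. → [kjeagodawivjoluik].

kudiigoigiahi, vodiguugeh, kjeagodawivjoluik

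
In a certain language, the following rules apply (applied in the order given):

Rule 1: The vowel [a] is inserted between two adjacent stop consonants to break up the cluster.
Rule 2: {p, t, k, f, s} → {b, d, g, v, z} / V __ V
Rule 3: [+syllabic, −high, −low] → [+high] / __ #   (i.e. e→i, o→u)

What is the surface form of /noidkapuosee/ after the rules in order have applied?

Rule 1 (stop-cluster a-epenthesis): /d/ and /k/ form a stop–stop cluster, so [a] is inserted between them. /noidkapuosee/ → noidakapuosee.
Rule 2 (intervocalic voicing): /k/ is a voiceless obstruent between vowels /a/ and /a/, so it voices to [g]. /p/ is a voiceless obstruent between vowels /a/ and /u/, so it voices to [b]. /s/ is a voiceless obstruent between vowels /o/ and /e/, so it voices to [z]. /noidakapuosee/ → noidagabuozee.
Rule 3 (final vowel raising): /e/ is a mid vowel in word-final position, so it raises to [i]. /noidagabuozee/ → noidagabuozei.

noidagabuozei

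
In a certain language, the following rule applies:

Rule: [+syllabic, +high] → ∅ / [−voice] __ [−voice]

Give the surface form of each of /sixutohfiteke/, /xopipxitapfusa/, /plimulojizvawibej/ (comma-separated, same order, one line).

sxtohfteke, xoppxtapfsa, plimulojizvawibej

/sixutohfiteke/: /i/ is a high vowel flanked by voiceless consonants /s/ and /x/, so it deletes. /u/ is a high vowel flanked by voiceless consonants /x/ and /t/, so it deletes. /i/ is a high vowel flanked by voiceless consonants /f/ and /t/, so it deletes. → [sxtohfteke].
/xopipxitapfusa/: /i/ is a high vowel flanked by voiceless consonants /p/ and /p/, so it deletes. /i/ is a high vowel flanked by voiceless consonants /x/ and /t/, so it deletes. /u/ is a high vowel flanked by voiceless consonants /f/ and /s/, so it deletes. → [xoppxtapfsa].
/plimulojizvawibej/: the rule's environment is not met; surfaces unchanged as [plimulojizvawibej].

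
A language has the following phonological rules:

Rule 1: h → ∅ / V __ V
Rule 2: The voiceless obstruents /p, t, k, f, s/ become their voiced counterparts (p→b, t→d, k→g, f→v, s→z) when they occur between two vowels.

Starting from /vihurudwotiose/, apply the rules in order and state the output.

Rule 1 (intervocalic h-deletion): /h/ occurs between vowels /i/ and /u/, so it deletes. /vihurudwotiose/ → viurudwotiose.
Rule 2 (intervocalic voicing): /t/ is a voiceless obstruent between vowels /o/ and /i/, so it voices to [d]. /s/ is a voiceless obstruent between vowels /o/ and /e/, so it voices to [z]. /viurudwotiose/ → viurudwodioze.

viurudwodioze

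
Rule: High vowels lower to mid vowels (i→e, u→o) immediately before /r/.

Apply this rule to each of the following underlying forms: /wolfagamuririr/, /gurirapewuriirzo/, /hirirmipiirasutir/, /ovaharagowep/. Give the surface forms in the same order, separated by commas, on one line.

/wolfagamuririr/: /u/ is a high vowel immediately before /r/, so it lowers to [o]. /i/ is a high vowel immediately before /r/, so it lowers to [e]. /i/ is a high vowel immediately before /r/, so it lowers to [e]. → [wolfagamorerer].
/gurirapewuriirzo/: /u/ is a high vowel immediately before /r/, so it lowers to [o]. /i/ is a high vowel immediately before /r/, so it lowers to [e]. /u/ is a high vowel immediately before /r/, so it lowers to [o]. /i/ is a high vowel immediately before /r/, so it lowers to [e]. → [gorerapeworierzo].
/hirirmipiirasutir/: /i/ is a high vowel immediately before /r/, so it lowers to [e]. /i/ is a high vowel immediately before /r/, so it lowers to [e]. /i/ is a high vowel immediately before /r/, so it lowers to [e]. /i/ is a high vowel immediately before /r/, so it lowers to [e]. → [herermipierasuter].
/ovaharagowep/: the rule's environment is not met; surfaces unchanged as [ovaharagowep].

wolfagamorerer, gorerapeworierzo, herermipierasuter, ovaharagowep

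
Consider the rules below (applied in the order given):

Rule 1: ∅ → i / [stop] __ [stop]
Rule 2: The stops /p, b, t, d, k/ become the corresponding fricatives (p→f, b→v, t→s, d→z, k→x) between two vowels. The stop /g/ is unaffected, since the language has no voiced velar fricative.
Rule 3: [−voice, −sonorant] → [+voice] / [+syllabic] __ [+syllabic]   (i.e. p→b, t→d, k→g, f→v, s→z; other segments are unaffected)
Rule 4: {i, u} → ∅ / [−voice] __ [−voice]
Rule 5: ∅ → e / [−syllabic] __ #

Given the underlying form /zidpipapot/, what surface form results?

zizivivavote

Rule 1 (stop-cluster i-epenthesis): /d/ and /p/ form a stop–stop cluster, so [i] is inserted between them. /zidpipapot/ → zidipipapot.
Rule 2 (intervocalic spirantization): /d/ is a stop between vowels /i/ and /i/, so it spirantizes to the fricative [z]. /p/ is a stop between vowels /i/ and /i/, so it spirantizes to the fricative [f]. /p/ is a stop between vowels /i/ and /a/, so it spirantizes to the fricative [f]. /p/ is a stop between vowels /a/ and /o/, so it spirantizes to the fricative [f]. /zidipipapot/ → zizififafot.
Rule 3 (intervocalic voicing): /f/ is a voiceless obstruent between vowels /i/ and /i/, so it voices to [v]. /f/ is a voiceless obstruent between vowels /i/ and /a/, so it voices to [v]. /f/ is a voiceless obstruent between vowels /a/ and /o/, so it voices to [v]. /zizififafot/ → zizivivavot.
Rule 4 (high vowel syncope): no segment meets the environment; /zizivivavot/ is unchanged.
Rule 5 (final e-epenthesis): the form ends in the consonant /t/, so [e] is inserted word-finally. /zizivivavot/ → zizivivavote.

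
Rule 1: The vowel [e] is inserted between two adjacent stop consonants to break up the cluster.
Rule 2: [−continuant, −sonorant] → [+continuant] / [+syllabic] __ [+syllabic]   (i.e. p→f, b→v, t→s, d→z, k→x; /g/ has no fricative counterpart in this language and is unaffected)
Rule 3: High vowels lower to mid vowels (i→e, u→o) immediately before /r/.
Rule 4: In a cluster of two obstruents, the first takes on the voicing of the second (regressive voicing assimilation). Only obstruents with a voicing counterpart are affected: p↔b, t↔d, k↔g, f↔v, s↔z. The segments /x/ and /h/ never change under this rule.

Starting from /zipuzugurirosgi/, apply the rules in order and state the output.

zifuzugorerozgi

Rule 1 (stop-cluster e-epenthesis): no segment meets the environment; /zipuzugurirosgi/ is unchanged.
Rule 2 (intervocalic spirantization): /p/ is a stop between vowels /i/ and /u/, so it spirantizes to the fricative [f]. /zipuzugurirosgi/ → zifuzugurirosgi.
Rule 3 (pre-rhotic lowering): /u/ is a high vowel immediately before /r/, so it lowers to [o]. /i/ is a high vowel immediately before /r/, so it lowers to [e]. /zifuzugurirosgi/ → zifuzugorerosgi.
Rule 4 (regressive voicing assimilation): /s/ precedes the voiced obstruent /g/, so it voices to [z] by assimilation. /zifuzugorerosgi/ → zifuzugorerozgi.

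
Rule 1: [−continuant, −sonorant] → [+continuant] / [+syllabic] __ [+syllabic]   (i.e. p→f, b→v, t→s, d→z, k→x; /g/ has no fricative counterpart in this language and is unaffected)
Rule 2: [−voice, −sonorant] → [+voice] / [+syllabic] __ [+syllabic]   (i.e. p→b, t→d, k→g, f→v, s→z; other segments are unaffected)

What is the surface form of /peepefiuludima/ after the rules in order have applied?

Rule 1 (intervocalic spirantization): /p/ is a stop between vowels /e/ and /e/, so it spirantizes to the fricative [f]. /d/ is a stop between vowels /u/ and /i/, so it spirantizes to the fricative [z]. /peepefiuludima/ → peefefiuluzima.
Rule 2 (intervocalic voicing): /f/ is a voiceless obstruent between vowels /e/ and /e/, so it voices to [v]. /f/ is a voiceless obstruent between vowels /e/ and /i/, so it voices to [v]. /peefefiuluzima/ → peeveviuluzima.

peeveviuluzima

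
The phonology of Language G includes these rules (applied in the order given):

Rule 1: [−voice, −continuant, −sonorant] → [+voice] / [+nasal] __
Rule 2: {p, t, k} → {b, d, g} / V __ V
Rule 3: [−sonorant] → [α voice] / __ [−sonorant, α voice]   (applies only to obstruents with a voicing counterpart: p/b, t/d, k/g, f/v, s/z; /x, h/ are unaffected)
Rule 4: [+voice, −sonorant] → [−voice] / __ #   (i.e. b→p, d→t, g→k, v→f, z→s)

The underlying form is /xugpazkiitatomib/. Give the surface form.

xukpaskiidadomip

Rule 1 (post-nasal voicing): no segment meets the environment; /xugpazkiitatomib/ is unchanged.
Rule 2 (intervocalic voicing): /t/ is a voiceless stop between vowels /i/ and /a/, so it voices to [d]. /t/ is a voiceless stop between vowels /a/ and /o/, so it voices to [d]. /xugpazkiitatomib/ → xugpazkiidadomib.
Rule 3 (regressive voicing assimilation): /g/ precedes the voiceless obstruent /p/, so it devoices to [k] by assimilation. /z/ precedes the voiceless obstruent /k/, so it devoices to [s] by assimilation. /xugpazkiidadomib/ → xukpaskiidadomib.
Rule 4 (final devoicing): /b/ is a voiced obstruent in word-final position, so it devoices to [p]. /xukpaskiidadomib/ → xukpaskiidadomip.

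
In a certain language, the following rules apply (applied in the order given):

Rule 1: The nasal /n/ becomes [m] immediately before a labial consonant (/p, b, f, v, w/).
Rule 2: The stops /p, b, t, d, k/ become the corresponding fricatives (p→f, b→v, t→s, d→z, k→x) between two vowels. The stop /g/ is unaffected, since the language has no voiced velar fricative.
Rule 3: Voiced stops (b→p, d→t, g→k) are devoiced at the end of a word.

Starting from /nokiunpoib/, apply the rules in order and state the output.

Rule 1 (nasal place assimilation): /n/ precedes the labial consonant /p/, so it assimilates in place to [m]. /nokiunpoib/ → nokiumpoib.
Rule 2 (intervocalic spirantization): /k/ is a stop between vowels /o/ and /i/, so it spirantizes to the fricative [x]. /nokiumpoib/ → noxiumpoib.
Rule 3 (final devoicing): /b/ is a voiced stop in word-final position, so it devoices to [p]. /noxiumpoib/ → noxiumpoip.

noxiumpoip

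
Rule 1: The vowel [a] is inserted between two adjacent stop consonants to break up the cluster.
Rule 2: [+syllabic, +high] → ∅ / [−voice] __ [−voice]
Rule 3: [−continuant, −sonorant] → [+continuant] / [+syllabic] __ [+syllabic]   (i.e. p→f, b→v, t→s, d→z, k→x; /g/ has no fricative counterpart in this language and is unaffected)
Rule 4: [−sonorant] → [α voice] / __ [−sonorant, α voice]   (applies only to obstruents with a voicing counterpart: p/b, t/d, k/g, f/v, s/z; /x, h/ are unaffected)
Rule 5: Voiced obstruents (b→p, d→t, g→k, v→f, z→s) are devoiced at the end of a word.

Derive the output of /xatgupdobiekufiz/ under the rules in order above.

Rule 1 (stop-cluster a-epenthesis): /t/ and /g/ form a stop–stop cluster, so [a] is inserted between them. /p/ and /d/ form a stop–stop cluster, so [a] is inserted between them. /xatgupdobiekufiz/ → xatagupadobiekufiz.
Rule 2 (high vowel syncope): /u/ is a high vowel flanked by voiceless consonants /k/ and /f/, so it deletes. /xatagupadobiekufiz/ → xatagupadobiekfiz.
Rule 3 (intervocalic spirantization): /t/ is a stop between vowels /a/ and /a/, so it spirantizes to the fricative [s]. /p/ is a stop between vowels /u/ and /a/, so it spirantizes to the fricative [f]. /d/ is a stop between vowels /a/ and /o/, so it spirantizes to the fricative [z]. /b/ is a stop between vowels /o/ and /i/, so it spirantizes to the fricative [v]. /xatagupadobiekfiz/ → xasagufazoviekfiz.
Rule 4 (regressive voicing assimilation): no segment meets the environment; /xasagufazoviekfiz/ is unchanged.
Rule 5 (final devoicing): /z/ is a voiced obstruent in word-final position, so it devoices to [s]. /xasagufazoviekfiz/ → xasagufazoviekfis.

xasagufazoviekfis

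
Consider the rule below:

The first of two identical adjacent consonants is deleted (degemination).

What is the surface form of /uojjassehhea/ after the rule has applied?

/jj/ is a geminate; the first /j/ deletes.
/ss/ is a geminate; the first /s/ deletes.
/hh/ is a geminate; the first /h/ deletes.
The other instances of /j/, /s/, /h/ do not occur in the required environment and remain unchanged.
Surface form: [uojasehea].

uojasehea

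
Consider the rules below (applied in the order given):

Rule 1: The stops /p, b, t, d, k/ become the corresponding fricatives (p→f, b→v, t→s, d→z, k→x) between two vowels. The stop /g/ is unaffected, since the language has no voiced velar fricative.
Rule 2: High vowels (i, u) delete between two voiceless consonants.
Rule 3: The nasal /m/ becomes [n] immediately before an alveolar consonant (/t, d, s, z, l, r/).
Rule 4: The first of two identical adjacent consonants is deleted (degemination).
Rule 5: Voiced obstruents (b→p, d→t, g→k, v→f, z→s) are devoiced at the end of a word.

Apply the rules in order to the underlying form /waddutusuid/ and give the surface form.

Rule 1 (intervocalic spirantization): /t/ is a stop between vowels /u/ and /u/, so it spirantizes to the fricative [s]. /waddutusuid/ → waddususuid.
Rule 2 (high vowel syncope): /u/ is a high vowel flanked by voiceless consonants /s/ and /s/, so it deletes. /waddususuid/ → waddussuid.
Rule 3 (nasal place assimilation): no segment meets the environment; /waddussuid/ is unchanged.
Rule 4 (degemination): /dd/ is a geminate; the first /d/ deletes. /ss/ is a geminate; the first /s/ deletes. /waddussuid/ → wadusuid.
Rule 5 (final devoicing): /d/ is a voiced obstruent in word-final position, so it devoices to [t]. /wadusuid/ → wadusuit.

wadusuit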